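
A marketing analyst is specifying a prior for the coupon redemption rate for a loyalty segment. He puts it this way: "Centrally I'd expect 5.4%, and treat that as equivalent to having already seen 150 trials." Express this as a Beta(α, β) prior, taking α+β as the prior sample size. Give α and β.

α = 8.1, β = 141.9

Under the effective-sample-size interpretation, Beta(α, β) has prior mean α/(α+β) and prior sample size α+β.
So α+β = 150 and α/(α+β) = 0.054, giving α = 0.054·150 = 8.1 and β = 150 − 8.1 = 141.9.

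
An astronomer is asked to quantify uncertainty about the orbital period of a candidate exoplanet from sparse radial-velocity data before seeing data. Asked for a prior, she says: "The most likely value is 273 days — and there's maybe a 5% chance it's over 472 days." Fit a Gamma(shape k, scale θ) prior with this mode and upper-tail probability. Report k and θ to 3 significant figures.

k ≈ 10.3, θ ≈ 29.3

Gamma(k,θ) with k>1 has mode (k−1)θ, so θ = 273/(k−1).
Need P(X < 472) = 0.95 with θ tied to k this way. Start at k = 2, θ = 273: P(X<472) ≈ 0.516.
Too low — raise k to concentrate. Iterating converges to k ≈ 10.3.
Then θ = 273/(10.3−1) ≈ 29.3.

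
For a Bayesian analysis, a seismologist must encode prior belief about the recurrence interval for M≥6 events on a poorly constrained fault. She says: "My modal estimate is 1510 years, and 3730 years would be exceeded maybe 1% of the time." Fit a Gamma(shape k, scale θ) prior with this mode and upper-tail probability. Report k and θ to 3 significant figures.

Gamma(k,θ) with k>1 has mode (k−1)θ, so θ = 1510/(k−1).
Need P(X < 3730) = 0.99 with θ tied to k this way. Start at k = 2, θ = 1510: P(X<3730) ≈ 0.707.
Too low — raise k to concentrate. Iterating converges to k ≈ 6.75.
Then θ = 1510/(6.75−1) ≈ 262.

k ≈ 6.75, θ ≈ 262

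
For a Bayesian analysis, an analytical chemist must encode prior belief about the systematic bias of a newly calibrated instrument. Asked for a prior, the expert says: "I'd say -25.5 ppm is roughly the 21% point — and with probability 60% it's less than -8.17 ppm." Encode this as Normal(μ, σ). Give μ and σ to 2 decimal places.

μ = -12.31, σ = 16.35

The p-quantile of Normal(μ,σ) is μ + z_p·σ, with z_{0.21} = -0.8064 and z_{0.6} = 0.2533.
Eliminate σ: μ = (z₂·x₁ − z₁·x₂)/(z₂ − z₁) = (0.2533·-25.5 − (-0.8064)·-8.17)/1.06 = -12.31.
Then σ = (x₂ − x₁)/(z₂ − z₁) = (-8.17 − -25.5)/1.06 = 16.35.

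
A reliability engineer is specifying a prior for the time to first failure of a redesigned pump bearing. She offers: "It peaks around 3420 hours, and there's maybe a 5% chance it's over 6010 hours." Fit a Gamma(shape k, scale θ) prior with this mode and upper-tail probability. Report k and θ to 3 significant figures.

k ≈ 9.78, θ ≈ 390

Gamma(k,θ) with k>1 has mode (k−1)θ, so θ = 3420/(k−1).
Need P(X < 6010) = 0.95 with θ tied to k this way. Start at k = 2, θ = 3420: P(X<6010) ≈ 0.524.
Too low — raise k to concentrate. Iterating converges to k ≈ 9.78.
Then θ = 3420/(9.78−1) ≈ 390.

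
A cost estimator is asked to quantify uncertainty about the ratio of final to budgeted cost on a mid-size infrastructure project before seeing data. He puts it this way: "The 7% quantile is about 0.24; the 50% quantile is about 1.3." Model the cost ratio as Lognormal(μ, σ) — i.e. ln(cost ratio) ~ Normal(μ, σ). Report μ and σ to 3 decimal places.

μ ≈ 0.262, σ ≈ 1.145

If T ~ Lognormal(μ,σ) then ln T ~ Normal(μ,σ), so the p-quantile of ln T is μ + z_p·σ.
ln(0.24) = -1.427 and ln(1.3) = 0.2624; z_{0.07} = -1.476, z_{0.5} = 0.
σ = (0.2624 − -1.427)/(0 − (-1.476)) = 1.145.
μ = -1.427 − (-1.476)·1.145 = 0.262.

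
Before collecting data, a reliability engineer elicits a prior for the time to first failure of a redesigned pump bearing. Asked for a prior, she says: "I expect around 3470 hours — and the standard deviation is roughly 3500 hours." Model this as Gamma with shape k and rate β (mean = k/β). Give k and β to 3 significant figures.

For Gamma(k, rate β): mean = k/β, variance = k/β², so CV = 1/√k.
CV = SD/mean = 3500/3470 = 1.009, hence k = 1/CV² = 0.983.
Then β = k/mean = 0.983/3470 = 0.000283.

k ≈ 0.983, β ≈ 0.000283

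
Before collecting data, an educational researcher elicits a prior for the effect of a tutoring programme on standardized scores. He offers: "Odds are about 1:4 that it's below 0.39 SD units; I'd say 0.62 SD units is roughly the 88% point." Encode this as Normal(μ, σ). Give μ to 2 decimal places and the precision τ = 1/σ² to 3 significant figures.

The p-quantile of Normal(μ,σ) is μ + z_p·σ, with z_{0.2} = -0.8416 and z_{0.88} = 1.175.
Eliminate σ: μ = (z₂·x₁ − z₁·x₂)/(z₂ − z₁) = (1.175·0.39 − (-0.8416)·0.62)/2.017 = 0.49.
Then σ = (x₂ − x₁)/(z₂ − z₁) = (0.62 − 0.39)/2.017 = 0.11.
Precision τ = 1/σ² = 1/0.1141² = 76.9.

μ = 0.49, τ = 76.9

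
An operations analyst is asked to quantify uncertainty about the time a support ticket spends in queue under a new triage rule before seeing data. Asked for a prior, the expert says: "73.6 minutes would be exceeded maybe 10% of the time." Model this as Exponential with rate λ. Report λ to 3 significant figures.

P(T > 73.6) = e^(−λ·73.6) = 0.1, so λ = −ln(0.1)/73.6 = 0.0313.

λ ≈ 0.0313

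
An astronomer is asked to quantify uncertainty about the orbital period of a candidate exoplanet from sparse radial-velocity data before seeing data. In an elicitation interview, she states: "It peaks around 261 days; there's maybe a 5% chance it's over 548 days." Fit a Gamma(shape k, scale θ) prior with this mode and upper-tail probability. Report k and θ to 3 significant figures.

Gamma(k,θ) with k>1 has mode (k−1)θ, so θ = 261/(k−1).
Need P(X < 548) = 0.95 with θ tied to k this way. Start at k = 2, θ = 261: P(X<548) ≈ 0.620.
Too low — raise k to concentrate. Iterating converges to k ≈ 6.02.
Then θ = 261/(6.02−1) ≈ 52.

k ≈ 6.02, θ ≈ 52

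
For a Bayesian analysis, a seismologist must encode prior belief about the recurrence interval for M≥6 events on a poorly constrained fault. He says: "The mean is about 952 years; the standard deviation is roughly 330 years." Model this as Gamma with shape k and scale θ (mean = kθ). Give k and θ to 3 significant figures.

k ≈ 8.32, θ ≈ 114

For Gamma(k, scale θ): mean = kθ, variance = kθ², so CV = 1/√k.
CV = SD/mean = 330/952 = 0.3466, hence k = 1/CV² = 8.32.
Then θ = mean/k = 952/8.32 = 114.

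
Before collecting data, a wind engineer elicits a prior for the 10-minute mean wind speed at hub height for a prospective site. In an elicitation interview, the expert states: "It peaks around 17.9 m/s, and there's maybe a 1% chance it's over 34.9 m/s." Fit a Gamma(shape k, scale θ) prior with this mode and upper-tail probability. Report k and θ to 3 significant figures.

k ≈ 12.1, θ ≈ 1.62

Gamma(k,θ) with k>1 has mode (k−1)θ, so θ = 17.9/(k−1).
Need P(X < 34.9) = 0.99 with θ tied to k this way. Start at k = 2, θ = 17.9: P(X<34.9) ≈ 0.580.
Too low — raise k to concentrate. Iterating converges to k ≈ 12.1.
Then θ = 17.9/(12.1−1) ≈ 1.62.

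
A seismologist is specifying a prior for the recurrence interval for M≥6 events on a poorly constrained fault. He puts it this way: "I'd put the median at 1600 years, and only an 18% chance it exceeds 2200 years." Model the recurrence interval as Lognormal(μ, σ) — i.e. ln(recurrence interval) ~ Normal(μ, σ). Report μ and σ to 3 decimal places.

If T ~ Lognormal(μ,σ) then ln T ~ Normal(μ,σ), so the p-quantile of ln T is μ + z_p·σ.
ln(1600) = 7.378 and ln(2200) = 7.696; z_{0.5} = 0, z_{0.82} = 0.9154.
σ = (7.696 − 7.378)/(0.9154 − (0)) = 0.348.
μ = 7.378 − (0)·0.348 = 7.378.

μ ≈ 7.378, σ ≈ 0.348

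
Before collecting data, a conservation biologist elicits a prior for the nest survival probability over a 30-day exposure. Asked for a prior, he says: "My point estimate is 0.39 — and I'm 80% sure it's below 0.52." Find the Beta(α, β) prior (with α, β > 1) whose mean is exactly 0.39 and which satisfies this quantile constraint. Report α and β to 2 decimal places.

α ≈ 3.80, β ≈ 5.94

With mean 0.39 fixed, write α = 0.39s, β = 0.61s where s = α+β.
Need P(θ < 0.52) = 0.8 under Beta(0.39s, 0.61s). Normal approximation: (q−m)/√(m(1−m)/s) ≈ z_{0.8} = 0.842, so s ≈ 0.39·0.61·(0.842)²/(0.52−0.39)² = 10.0.
At s = 10.0: P(θ<0.52) ≈ 0.803. Adjusting to match 0.8 gives s ≈ 9.74.
So α = 0.39·9.74 ≈ 3.80, β = 0.61·9.74 ≈ 5.94.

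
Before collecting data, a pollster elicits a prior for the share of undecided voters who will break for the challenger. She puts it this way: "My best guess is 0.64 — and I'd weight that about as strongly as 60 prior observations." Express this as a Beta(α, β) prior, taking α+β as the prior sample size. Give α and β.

α = 38.4, β = 21.6

Under the effective-sample-size interpretation, Beta(α, β) has prior mean α/(α+β) and prior sample size α+β.
So α+β = 60 and α/(α+β) = 0.64, giving α = 0.64·60 = 38.4 and β = 60 − 38.4 = 21.6.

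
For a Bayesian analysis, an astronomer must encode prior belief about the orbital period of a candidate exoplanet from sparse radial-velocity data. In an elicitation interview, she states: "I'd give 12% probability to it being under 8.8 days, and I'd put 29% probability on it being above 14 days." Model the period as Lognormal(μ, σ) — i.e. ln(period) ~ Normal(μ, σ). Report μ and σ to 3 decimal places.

If T ~ Lognormal(μ,σ) then ln T ~ Normal(μ,σ), so the p-quantile of ln T is μ + z_p·σ.
ln(8.8) = 2.175 and ln(14) = 2.639; z_{0.12} = -1.175, z_{0.71} = 0.5534.
σ = (2.639 − 2.175)/(0.5534 − (-1.175)) = 0.269.
μ = 2.175 − (-1.175)·0.269 = 2.490.

μ ≈ 2.490, σ ≈ 0.269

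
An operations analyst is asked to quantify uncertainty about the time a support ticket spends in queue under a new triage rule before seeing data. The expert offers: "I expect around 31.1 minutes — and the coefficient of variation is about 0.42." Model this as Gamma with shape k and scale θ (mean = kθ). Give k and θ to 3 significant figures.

k ≈ 5.67, θ ≈ 5.49

For Gamma(k, scale θ): mean = kθ, variance = kθ², so CV = 1/√k.
CV = 0.42, hence k = 1/CV² = 5.67.
Then θ = mean/k = 31.1/5.67 = 5.49.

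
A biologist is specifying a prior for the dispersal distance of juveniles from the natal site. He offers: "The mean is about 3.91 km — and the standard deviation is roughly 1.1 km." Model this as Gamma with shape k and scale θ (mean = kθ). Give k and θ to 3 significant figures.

For Gamma(k, scale θ): mean = kθ, variance = kθ², so CV = 1/√k.
CV = SD/mean = 1.1/3.91 = 0.2813, hence k = 1/CV² = 12.6.
Then θ = mean/k = 3.91/12.6 = 0.309.

k ≈ 12.6, θ ≈ 0.309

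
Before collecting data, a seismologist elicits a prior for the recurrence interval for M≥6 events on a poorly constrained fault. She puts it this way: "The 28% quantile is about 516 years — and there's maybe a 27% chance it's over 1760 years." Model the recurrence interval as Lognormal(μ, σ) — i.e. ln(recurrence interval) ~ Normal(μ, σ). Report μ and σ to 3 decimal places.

μ ≈ 6.844, σ ≈ 1.026

If T ~ Lognormal(μ,σ) then ln T ~ Normal(μ,σ), so the p-quantile of ln T is μ + z_p·σ.
ln(516) = 6.246 and ln(1760) = 7.473; z_{0.28} = -0.5828, z_{0.73} = 0.6128.
σ = (7.473 − 6.246)/(0.6128 − (-0.5828)) = 1.026.
μ = 6.246 − (-0.5828)·1.026 = 6.844.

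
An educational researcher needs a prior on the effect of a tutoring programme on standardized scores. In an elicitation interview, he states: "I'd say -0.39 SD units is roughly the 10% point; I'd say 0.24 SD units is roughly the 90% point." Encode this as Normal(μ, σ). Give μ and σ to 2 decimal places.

The p-quantile of Normal(μ,σ) is μ + z_p·σ, with z_{0.1} = -1.282 and z_{0.9} = 1.282.
Eliminate σ: μ = (z₂·x₁ − z₁·x₂)/(z₂ − z₁) = (1.282·-0.39 − (-1.282)·0.24)/2.563 = -0.08.
Then σ = (x₂ − x₁)/(z₂ − z₁) = (0.24 − -0.39)/2.563 = 0.25.

μ = -0.08, σ = 0.25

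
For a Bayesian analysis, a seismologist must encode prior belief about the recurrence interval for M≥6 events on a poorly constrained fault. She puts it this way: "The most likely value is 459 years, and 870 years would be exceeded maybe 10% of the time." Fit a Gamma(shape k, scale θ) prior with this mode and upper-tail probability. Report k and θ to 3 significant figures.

k ≈ 5.68, θ ≈ 98.2

Gamma(k,θ) with k>1 has mode (k−1)θ, so θ = 459/(k−1).
Need P(X < 870) = 0.9 with θ tied to k this way. Start at k = 2, θ = 459: P(X<870) ≈ 0.565.
Too low — raise k to concentrate. Iterating converges to k ≈ 5.68.
Then θ = 459/(5.68−1) ≈ 98.2.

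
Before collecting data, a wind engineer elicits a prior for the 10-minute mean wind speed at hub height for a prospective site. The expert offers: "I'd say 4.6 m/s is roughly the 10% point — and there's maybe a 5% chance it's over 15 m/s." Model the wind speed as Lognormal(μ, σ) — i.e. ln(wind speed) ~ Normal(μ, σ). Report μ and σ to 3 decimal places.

μ ≈ 2.044, σ ≈ 0.404

If T ~ Lognormal(μ,σ) then ln T ~ Normal(μ,σ), so the p-quantile of ln T is μ + z_p·σ.
ln(4.6) = 1.526 and ln(15) = 2.708; z_{0.1} = -1.282, z_{0.95} = 1.645.
σ = (2.708 − 1.526)/(1.645 − (-1.282)) = 0.404.
μ = 1.526 − (-1.282)·0.404 = 2.044.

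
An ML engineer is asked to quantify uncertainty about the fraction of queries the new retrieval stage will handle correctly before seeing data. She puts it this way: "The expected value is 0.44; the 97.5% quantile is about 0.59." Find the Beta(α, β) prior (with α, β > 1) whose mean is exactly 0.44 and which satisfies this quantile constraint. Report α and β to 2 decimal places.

α ≈ 18.55, β ≈ 23.61

With mean 0.44 fixed, write α = 0.44s, β = 0.56s where s = α+β.
Need P(θ < 0.59) = 0.975 under Beta(0.44s, 0.56s). Normal approximation: (q−m)/√(m(1−m)/s) ≈ z_{0.975} = 1.96, so s ≈ 0.44·0.56·(1.96)²/(0.59−0.44)² = 42.1.
At s = 42.1: P(θ<0.59) ≈ 0.975. Adjusting to match 0.975 gives s ≈ 42.16.
So α = 0.44·42.16 ≈ 18.55, β = 0.56·42.16 ≈ 23.61.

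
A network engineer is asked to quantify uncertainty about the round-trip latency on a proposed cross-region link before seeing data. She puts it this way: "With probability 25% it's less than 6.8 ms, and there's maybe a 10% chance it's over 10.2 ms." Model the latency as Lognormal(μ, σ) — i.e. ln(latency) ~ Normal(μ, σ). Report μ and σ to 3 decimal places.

If T ~ Lognormal(μ,σ) then ln T ~ Normal(μ,σ), so the p-quantile of ln T is μ + z_p·σ.
ln(6.8) = 1.917 and ln(10.2) = 2.322; z_{0.25} = -0.6745, z_{0.9} = 1.282.
σ = (2.322 − 1.917)/(1.282 − (-0.6745)) = 0.207.
μ = 1.917 − (-0.6745)·0.207 = 2.057.

μ ≈ 2.057, σ ≈ 0.207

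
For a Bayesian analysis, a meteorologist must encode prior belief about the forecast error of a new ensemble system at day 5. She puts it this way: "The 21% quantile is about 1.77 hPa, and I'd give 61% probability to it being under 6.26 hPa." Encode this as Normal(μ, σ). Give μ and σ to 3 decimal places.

μ = 5.105, σ = 4.135

The p-quantile of Normal(μ,σ) is μ + z_p·σ, with z_{0.21} = -0.8064 and z_{0.61} = 0.2793.
Eliminate σ: μ = (z₂·x₁ − z₁·x₂)/(z₂ − z₁) = (0.2793·1.77 − (-0.8064)·6.26)/1.086 = 5.105.
Then σ = (x₂ − x₁)/(z₂ − z₁) = (6.26 − 1.77)/1.086 = 4.135.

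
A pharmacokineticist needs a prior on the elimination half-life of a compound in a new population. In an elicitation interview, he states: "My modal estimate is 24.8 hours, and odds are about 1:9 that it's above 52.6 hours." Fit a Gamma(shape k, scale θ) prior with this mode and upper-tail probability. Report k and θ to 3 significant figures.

k ≈ 4.4, θ ≈ 7.3

Gamma(k,θ) with k>1 has mode (k−1)θ, so θ = 24.8/(k−1).
Need P(X < 52.6) = 0.9 with θ tied to k this way. Start at k = 2, θ = 24.8: P(X<52.6) ≈ 0.626.
Too low — raise k to concentrate. Iterating converges to k ≈ 4.4.
Then θ = 24.8/(4.4−1) ≈ 7.3.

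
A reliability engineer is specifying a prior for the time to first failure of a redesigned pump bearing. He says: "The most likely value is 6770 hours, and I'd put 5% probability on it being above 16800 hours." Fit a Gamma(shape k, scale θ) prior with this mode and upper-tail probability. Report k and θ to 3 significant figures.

k ≈ 4.29, θ ≈ 2060

Gamma(k,θ) with k>1 has mode (k−1)θ, so θ = 6770/(k−1).
Need P(X < 16800) = 0.95 with θ tied to k this way. Start at k = 2, θ = 6770: P(X<16800) ≈ 0.709.
Too low — raise k to concentrate. Iterating converges to k ≈ 4.29.
Then θ = 6770/(4.29−1) ≈ 2060.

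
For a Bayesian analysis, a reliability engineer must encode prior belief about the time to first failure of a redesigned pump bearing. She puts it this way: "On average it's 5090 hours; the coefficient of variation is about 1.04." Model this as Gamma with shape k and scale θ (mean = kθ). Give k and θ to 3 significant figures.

For Gamma(k, scale θ): mean = kθ, variance = kθ², so CV = 1/√k.
CV = 1.04, hence k = 1/CV² = 0.925.
Then θ = mean/k = 5090/0.925 = 5510.

k ≈ 0.925, θ ≈ 5510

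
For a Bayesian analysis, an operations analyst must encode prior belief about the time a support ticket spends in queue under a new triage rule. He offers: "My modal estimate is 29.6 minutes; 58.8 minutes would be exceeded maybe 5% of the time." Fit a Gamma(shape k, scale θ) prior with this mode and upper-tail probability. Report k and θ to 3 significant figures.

Gamma(k,θ) with k>1 has mode (k−1)θ, so θ = 29.6/(k−1).
Need P(X < 58.8) = 0.95 with θ tied to k this way. Start at k = 2, θ = 29.6: P(X<58.8) ≈ 0.590.
Too low — raise k to concentrate. Iterating converges to k ≈ 6.89.
Then θ = 29.6/(6.89−1) ≈ 5.03.

k ≈ 6.89, θ ≈ 5.03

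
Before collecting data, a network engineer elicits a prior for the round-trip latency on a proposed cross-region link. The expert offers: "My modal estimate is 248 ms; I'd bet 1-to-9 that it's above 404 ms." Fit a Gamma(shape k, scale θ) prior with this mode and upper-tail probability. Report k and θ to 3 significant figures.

k ≈ 8.91, θ ≈ 31.4

Gamma(k,θ) with k>1 has mode (k−1)θ, so θ = 248/(k−1).
Need P(X < 404) = 0.9 with θ tied to k this way. Start at k = 2, θ = 248: P(X<404) ≈ 0.484.
Too low — raise k to concentrate. Iterating converges to k ≈ 8.91.
Then θ = 248/(8.91−1) ≈ 31.4.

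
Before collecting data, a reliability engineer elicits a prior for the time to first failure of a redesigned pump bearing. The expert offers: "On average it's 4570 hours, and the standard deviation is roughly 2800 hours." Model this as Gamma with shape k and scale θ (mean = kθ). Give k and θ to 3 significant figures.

k ≈ 2.66, θ ≈ 1720

For Gamma(k, scale θ): mean = kθ, variance = kθ², so CV = 1/√k.
CV = SD/mean = 2800/4570 = 0.6127, hence k = 1/CV² = 2.66.
Then θ = mean/k = 4570/2.66 = 1720.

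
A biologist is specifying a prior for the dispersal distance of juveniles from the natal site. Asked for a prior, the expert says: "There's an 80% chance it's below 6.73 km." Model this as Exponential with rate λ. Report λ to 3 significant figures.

P(T < 6.73) = 1 − e^(−λ·6.73) = 0.8, so λ = −ln(1−0.8)/6.73 = −ln(0.2)/6.73 = 0.239.

λ ≈ 0.239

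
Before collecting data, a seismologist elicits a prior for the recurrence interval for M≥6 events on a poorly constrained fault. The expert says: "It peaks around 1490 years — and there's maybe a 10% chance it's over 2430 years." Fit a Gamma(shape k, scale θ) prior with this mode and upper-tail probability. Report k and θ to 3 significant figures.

k ≈ 8.87, θ ≈ 189

Gamma(k,θ) with k>1 has mode (k−1)θ, so θ = 1490/(k−1).
Need P(X < 2430) = 0.9 with θ tied to k this way. Start at k = 2, θ = 1490: P(X<2430) ≈ 0.485.
Too low — raise k to concentrate. Iterating converges to k ≈ 8.87.
Then θ = 1490/(8.87−1) ≈ 189.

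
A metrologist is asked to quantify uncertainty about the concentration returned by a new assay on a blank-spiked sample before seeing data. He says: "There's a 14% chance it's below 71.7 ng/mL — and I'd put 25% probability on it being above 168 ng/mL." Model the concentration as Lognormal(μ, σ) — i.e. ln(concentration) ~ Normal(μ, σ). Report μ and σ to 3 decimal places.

μ ≈ 4.797, σ ≈ 0.485

If T ~ Lognormal(μ,σ) then ln T ~ Normal(μ,σ), so the p-quantile of ln T is μ + z_p·σ.
ln(71.7) = 4.272 and ln(168) = 5.124; z_{0.14} = -1.08, z_{0.75} = 0.6745.
σ = (5.124 − 4.272)/(0.6745 − (-1.08)) = 0.485.
μ = 4.272 − (-1.08)·0.485 = 4.797.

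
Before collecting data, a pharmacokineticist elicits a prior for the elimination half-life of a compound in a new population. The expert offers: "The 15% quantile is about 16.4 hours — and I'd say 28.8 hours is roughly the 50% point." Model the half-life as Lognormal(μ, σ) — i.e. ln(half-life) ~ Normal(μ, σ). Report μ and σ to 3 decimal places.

If T ~ Lognormal(μ,σ) then ln T ~ Normal(μ,σ), so the p-quantile of ln T is μ + z_p·σ.
ln(16.4) = 2.797 and ln(28.8) = 3.36; z_{0.15} = -1.036, z_{0.5} = 0.
σ = (3.36 − 2.797)/(0 − (-1.036)) = 0.543.
μ = 2.797 − (-1.036)·0.543 = 3.360.

μ ≈ 3.360, σ ≈ 0.543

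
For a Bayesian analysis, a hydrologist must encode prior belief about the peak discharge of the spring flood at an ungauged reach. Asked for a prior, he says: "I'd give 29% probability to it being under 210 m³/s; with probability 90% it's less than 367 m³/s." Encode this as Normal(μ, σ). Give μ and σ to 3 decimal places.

μ = 257.348, σ = 85.562

For Normal(μ,σ), the p-quantile is μ + z_p·σ. Here z_{0.29} = -0.5534, z_{0.9} = 1.282.
So 210 = μ − 0.5534σ and 367 = μ + 1.282σ.
Subtracting: σ = (367 − 210)/(1.282 − (-0.5534)) = 85.562.
Then μ = 210 − (-0.5534)·85.562 = 257.348.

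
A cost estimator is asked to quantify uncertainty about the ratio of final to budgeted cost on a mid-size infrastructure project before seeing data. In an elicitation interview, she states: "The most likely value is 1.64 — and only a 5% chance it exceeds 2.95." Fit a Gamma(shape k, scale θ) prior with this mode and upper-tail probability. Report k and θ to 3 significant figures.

Gamma(k,θ) with k>1 has mode (k−1)θ, so θ = 1.64/(k−1).
Need P(X < 2.95) = 0.95 with θ tied to k this way. Start at k = 2, θ = 1.64: P(X<2.95) ≈ 0.537.
Too low — raise k to concentrate. Iterating converges to k ≈ 9.09.
Then θ = 1.64/(9.09−1) ≈ 0.203.

k ≈ 9.09, θ ≈ 0.203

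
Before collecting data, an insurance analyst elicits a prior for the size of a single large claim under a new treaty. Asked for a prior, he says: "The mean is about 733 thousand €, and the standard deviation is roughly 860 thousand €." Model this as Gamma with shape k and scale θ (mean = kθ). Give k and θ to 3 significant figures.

For Gamma(k, scale θ): mean = kθ, variance = kθ², so CV = 1/√k.
CV = SD/mean = 860/733 = 1.173, hence k = 1/CV² = 0.726.
Then θ = mean/k = 733/0.726 = 1010.

k ≈ 0.726, θ ≈ 1010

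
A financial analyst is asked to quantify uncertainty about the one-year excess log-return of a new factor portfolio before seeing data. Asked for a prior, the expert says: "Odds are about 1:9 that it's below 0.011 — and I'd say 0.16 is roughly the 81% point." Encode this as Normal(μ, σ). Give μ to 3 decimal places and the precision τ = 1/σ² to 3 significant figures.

μ = 0.099, τ = 210

For Normal(μ,σ), the p-quantile is μ + z_p·σ. Here z_{0.1} = -1.282, z_{0.81} = 0.8779.
So 0.011 = μ − 1.282σ and 0.16 = μ + 0.8779σ.
Subtracting: σ = (0.16 − 0.011)/(0.8779 − (-1.282)) = 0.069.
Then μ = 0.011 − (-1.282)·0.069 = 0.099.
Precision τ = 1/σ² = 1/0.069² = 210.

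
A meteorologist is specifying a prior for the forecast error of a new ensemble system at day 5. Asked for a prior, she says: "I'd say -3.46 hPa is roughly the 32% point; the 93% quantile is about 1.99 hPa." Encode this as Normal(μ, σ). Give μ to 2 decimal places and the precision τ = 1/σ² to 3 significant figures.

For Normal(μ,σ), the p-quantile is μ + z_p·σ. Here z_{0.32} = -0.4677, z_{0.93} = 1.476.
So -3.46 = μ − 0.4677σ and 1.99 = μ + 1.476σ.
Subtracting: σ = (1.99 − -3.46)/(1.476 − (-0.4677)) = 2.80.
Then μ = -3.46 − (-0.4677)·2.80 = -2.15.
Precision τ = 1/σ² = 1/2.804² = 0.127.

μ = -2.15, τ = 0.127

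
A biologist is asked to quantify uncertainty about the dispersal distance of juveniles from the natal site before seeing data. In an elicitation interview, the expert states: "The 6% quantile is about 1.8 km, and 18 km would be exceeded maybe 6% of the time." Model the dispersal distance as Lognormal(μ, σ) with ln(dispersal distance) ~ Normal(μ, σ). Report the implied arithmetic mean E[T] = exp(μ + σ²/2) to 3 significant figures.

E[T] ≈ 7.49 km

If T ~ Lognormal(μ,σ) then ln T ~ Normal(μ,σ), so the p-quantile of ln T is μ + z_p·σ.
ln(1.8) = 0.5878 and ln(18) = 2.89; z_{0.06} = -1.555, z_{0.94} = 1.555.
σ = (2.89 − 0.5878)/(1.555 − (-1.555)) = 0.740.
μ = 0.5878 − (-1.555)·0.740 = 1.739.
E[T] = exp(μ + σ²/2) = exp(1.739 + 0.2742) = 7.49 km.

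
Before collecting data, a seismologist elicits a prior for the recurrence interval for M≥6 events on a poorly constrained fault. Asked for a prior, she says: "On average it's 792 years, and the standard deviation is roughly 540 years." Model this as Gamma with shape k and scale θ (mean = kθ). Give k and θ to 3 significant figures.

For Gamma(k, scale θ): mean = kθ, variance = kθ², so CV = 1/√k.
CV = SD/mean = 540/792 = 0.6818, hence k = 1/CV² = 2.15.
Then θ = mean/k = 792/2.15 = 368.

k ≈ 2.15, θ ≈ 368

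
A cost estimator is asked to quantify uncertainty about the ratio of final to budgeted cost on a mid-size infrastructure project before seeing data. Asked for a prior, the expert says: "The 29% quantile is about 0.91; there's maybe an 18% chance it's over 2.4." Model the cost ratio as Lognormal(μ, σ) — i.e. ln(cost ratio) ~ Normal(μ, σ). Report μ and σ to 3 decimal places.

If T ~ Lognormal(μ,σ) then ln T ~ Normal(μ,σ), so the p-quantile of ln T is μ + z_p·σ.
ln(0.91) = -0.09431 and ln(2.4) = 0.8755; z_{0.29} = -0.5534, z_{0.82} = 0.9154.
σ = (0.8755 − -0.09431)/(0.9154 − (-0.5534)) = 0.660.
μ = -0.09431 − (-0.5534)·0.660 = 0.271.

μ ≈ 0.271, σ ≈ 0.660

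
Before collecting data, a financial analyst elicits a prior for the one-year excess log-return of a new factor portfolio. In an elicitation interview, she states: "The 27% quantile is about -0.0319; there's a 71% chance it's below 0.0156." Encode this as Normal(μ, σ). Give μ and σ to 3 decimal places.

μ = -0.007, σ = 0.041

The p-quantile of Normal(μ,σ) is μ + z_p·σ, with z_{0.27} = -0.6128 and z_{0.71} = 0.5534.
Eliminate σ: μ = (z₂·x₁ − z₁·x₂)/(z₂ − z₁) = (0.5534·-0.0319 − (-0.6128)·0.0156)/1.166 = -0.007.
Then σ = (x₂ − x₁)/(z₂ − z₁) = (0.0156 − -0.0319)/1.166 = 0.041.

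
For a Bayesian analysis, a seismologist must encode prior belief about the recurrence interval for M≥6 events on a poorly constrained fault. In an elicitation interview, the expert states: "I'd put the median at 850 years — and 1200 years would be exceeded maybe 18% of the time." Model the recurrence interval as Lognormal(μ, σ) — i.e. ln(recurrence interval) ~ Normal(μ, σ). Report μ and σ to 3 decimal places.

μ ≈ 6.745, σ ≈ 0.377

If T ~ Lognormal(μ,σ) then ln T ~ Normal(μ,σ), so the p-quantile of ln T is μ + z_p·σ.
ln(850) = 6.745 and ln(1200) = 7.09; z_{0.5} = 0, z_{0.82} = 0.9154.
σ = (7.09 − 6.745)/(0.9154 − (0)) = 0.377.
μ = 6.745 − (0)·0.377 = 6.745.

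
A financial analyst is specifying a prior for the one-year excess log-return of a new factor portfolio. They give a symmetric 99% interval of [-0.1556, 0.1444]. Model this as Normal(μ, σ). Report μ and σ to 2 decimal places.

A symmetric 99% interval runs μ ± z·σ with z = 2.576.
Half-width = 0.15, so σ = 0.15/2.576 = 0.06.
μ is the interval midpoint, -0.01.

μ = -0.01, σ = 0.06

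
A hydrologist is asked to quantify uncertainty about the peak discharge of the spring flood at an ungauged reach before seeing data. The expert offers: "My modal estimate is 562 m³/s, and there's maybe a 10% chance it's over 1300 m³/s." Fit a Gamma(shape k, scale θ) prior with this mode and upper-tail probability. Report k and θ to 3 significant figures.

k ≈ 3.73, θ ≈ 206

Gamma(k,θ) with k>1 has mode (k−1)θ, so θ = 562/(k−1).
Need P(X < 1300) = 0.9 with θ tied to k this way. Start at k = 2, θ = 562: P(X<1300) ≈ 0.672.
Too low — raise k to concentrate. Iterating converges to k ≈ 3.73.
Then θ = 562/(3.73−1) ≈ 206.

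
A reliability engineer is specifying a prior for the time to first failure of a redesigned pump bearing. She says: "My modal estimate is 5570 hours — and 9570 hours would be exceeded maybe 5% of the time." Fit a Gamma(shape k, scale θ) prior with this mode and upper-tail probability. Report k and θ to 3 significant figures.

Gamma(k,θ) with k>1 has mode (k−1)θ, so θ = 5570/(k−1).
Need P(X < 9570) = 0.95 with θ tied to k this way. Start at k = 2, θ = 5570: P(X<9570) ≈ 0.512.
Too low — raise k to concentrate. Iterating converges to k ≈ 10.5.
Then θ = 5570/(10.5−1) ≈ 585.

k ≈ 10.5, θ ≈ 585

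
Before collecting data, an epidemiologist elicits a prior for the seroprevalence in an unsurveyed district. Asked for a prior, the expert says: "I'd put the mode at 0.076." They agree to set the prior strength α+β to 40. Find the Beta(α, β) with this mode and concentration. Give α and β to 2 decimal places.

For α,β > 1 the Beta mode is (α−1)/(α+β−2). With α+β = 40, the mode is (α−1)/38.
Set (α−1)/38 = 0.076 → α = 1 + 0.076·38 = 3.89.
β = 40 − α = 36.11.

α = 3.89, β = 36.11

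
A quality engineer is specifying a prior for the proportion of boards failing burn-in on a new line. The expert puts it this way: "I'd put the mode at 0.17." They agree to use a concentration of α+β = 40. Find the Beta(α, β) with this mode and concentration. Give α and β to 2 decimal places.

α = 7.46, β = 32.54

For α,β > 1 the Beta mode is (α−1)/(α+β−2). With α+β = 40, the mode is (α−1)/38.
Set (α−1)/38 = 0.17 → α = 1 + 0.17·38 = 7.46.
β = 40 − α = 32.54.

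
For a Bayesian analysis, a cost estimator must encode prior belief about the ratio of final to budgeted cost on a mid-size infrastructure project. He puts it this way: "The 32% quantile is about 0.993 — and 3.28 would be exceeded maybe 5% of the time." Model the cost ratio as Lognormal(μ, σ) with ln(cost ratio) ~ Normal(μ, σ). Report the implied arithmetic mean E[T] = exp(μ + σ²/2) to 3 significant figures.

If T ~ Lognormal(μ,σ) then ln T ~ Normal(μ,σ), so the p-quantile of ln T is μ + z_p·σ.
ln(0.993) = -0.007025 and ln(3.28) = 1.188; z_{0.32} = -0.4677, z_{0.95} = 1.645.
σ = (1.188 − -0.007025)/(1.645 − (-0.4677)) = 0.566.
μ = -0.007025 − (-0.4677)·0.566 = 0.258.
E[T] = exp(μ + σ²/2) = exp(0.258 + 0.1600) = 1.52.

E[T] ≈ 1.52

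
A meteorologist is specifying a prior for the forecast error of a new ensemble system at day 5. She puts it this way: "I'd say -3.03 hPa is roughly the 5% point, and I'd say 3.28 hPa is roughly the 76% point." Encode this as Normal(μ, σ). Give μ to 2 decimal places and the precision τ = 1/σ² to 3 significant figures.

μ = 1.38, τ = 0.139

For Normal(μ,σ), the p-quantile is μ + z_p·σ. Here z_{0.05} = -1.645, z_{0.76} = 0.7063.
So -3.03 = μ − 1.645σ and 3.28 = μ + 0.7063σ.
Subtracting: σ = (3.28 − -3.03)/(0.7063 − (-1.645)) = 2.68.
Then μ = -3.03 − (-1.645)·2.68 = 1.38.
Precision τ = 1/σ² = 1/2.684² = 0.139.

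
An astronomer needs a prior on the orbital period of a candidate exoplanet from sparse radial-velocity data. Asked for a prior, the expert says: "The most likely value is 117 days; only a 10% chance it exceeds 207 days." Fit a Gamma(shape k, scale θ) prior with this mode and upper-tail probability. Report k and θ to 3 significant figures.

k ≈ 6.84, θ ≈ 20

Gamma(k,θ) with k>1 has mode (k−1)θ, so θ = 117/(k−1).
Need P(X < 207) = 0.9 with θ tied to k this way. Start at k = 2, θ = 117: P(X<207) ≈ 0.528.
Too low — raise k to concentrate. Iterating converges to k ≈ 6.84.
Then θ = 117/(6.84−1) ≈ 20.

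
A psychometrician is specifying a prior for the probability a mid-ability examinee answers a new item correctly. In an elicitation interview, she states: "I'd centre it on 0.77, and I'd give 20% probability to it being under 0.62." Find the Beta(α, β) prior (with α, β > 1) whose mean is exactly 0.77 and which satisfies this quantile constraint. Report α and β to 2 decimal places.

α ≈ 3.44, β ≈ 1.03

With mean 0.77 fixed, write α = 0.77s, β = 0.23s where s = α+β.
Need P(θ < 0.62) = 0.2 under Beta(0.77s, 0.23s). Normal approximation: (q−m)/√(m(1−m)/s) ≈ z_{0.2} = -0.842, so s ≈ 0.77·0.23·(-0.842)²/(0.62−0.77)² = 5.6.
At s = 5.6: P(θ<0.62) ≈ 0.183. Adjusting to match 0.2 gives s ≈ 4.46.
So α = 0.77·4.46 ≈ 3.44, β = 0.23·4.46 ≈ 1.03.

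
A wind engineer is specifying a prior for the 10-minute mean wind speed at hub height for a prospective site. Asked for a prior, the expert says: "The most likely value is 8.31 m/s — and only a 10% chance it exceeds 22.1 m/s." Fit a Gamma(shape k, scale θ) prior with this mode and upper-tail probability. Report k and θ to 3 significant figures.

k ≈ 3, θ ≈ 4.15

Gamma(k,θ) with k>1 has mode (k−1)θ, so θ = 8.31/(k−1).
Need P(X < 22.1) = 0.9 with θ tied to k this way. Start at k = 2, θ = 8.31: P(X<22.1) ≈ 0.744.
Too low — raise k to concentrate. Iterating converges to k ≈ 3.
Then θ = 8.31/(3−1) ≈ 4.15.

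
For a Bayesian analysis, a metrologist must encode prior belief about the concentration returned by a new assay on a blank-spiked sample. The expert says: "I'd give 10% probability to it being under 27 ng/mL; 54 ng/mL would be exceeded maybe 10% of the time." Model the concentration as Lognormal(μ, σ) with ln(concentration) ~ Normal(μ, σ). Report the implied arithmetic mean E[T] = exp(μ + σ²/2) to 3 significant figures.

If T ~ Lognormal(μ,σ) then ln T ~ Normal(μ,σ), so the p-quantile of ln T is μ + z_p·σ.
ln(27) = 3.296 and ln(54) = 3.989; z_{0.1} = -1.282, z_{0.9} = 1.282.
σ = (3.989 − 3.296)/(1.282 − (-1.282)) = 0.270.
μ = 3.296 − (-1.282)·0.270 = 3.642.
E[T] = exp(μ + σ²/2) = exp(3.642 + 0.0366) = 39.6 ng/mL.

E[T] ≈ 39.6 ng/mL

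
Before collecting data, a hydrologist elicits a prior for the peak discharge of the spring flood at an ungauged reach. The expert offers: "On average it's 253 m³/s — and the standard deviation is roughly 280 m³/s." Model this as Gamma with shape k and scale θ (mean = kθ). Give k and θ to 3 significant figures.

k ≈ 0.816, θ ≈ 310

For Gamma(k, scale θ): mean = kθ, variance = kθ², so CV = 1/√k.
CV = SD/mean = 280/253 = 1.107, hence k = 1/CV² = 0.816.
Then θ = mean/k = 253/0.816 = 310.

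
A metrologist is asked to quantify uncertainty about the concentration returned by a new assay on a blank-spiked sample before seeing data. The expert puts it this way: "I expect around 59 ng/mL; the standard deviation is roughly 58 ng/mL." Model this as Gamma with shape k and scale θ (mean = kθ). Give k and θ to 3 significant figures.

k ≈ 1.03, θ ≈ 57

For Gamma(k, scale θ): mean = kθ, variance = kθ², so CV = 1/√k.
CV = SD/mean = 58/59 = 0.9831, hence k = 1/CV² = 1.03.
Then θ = mean/k = 59/1.03 = 57.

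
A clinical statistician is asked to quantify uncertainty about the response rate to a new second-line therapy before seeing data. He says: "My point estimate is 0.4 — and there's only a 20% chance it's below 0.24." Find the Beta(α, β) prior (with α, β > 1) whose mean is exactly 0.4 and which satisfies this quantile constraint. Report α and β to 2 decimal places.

With mean 0.4 fixed, write α = 0.4s, β = 0.6s where s = α+β.
Need P(θ < 0.24) = 0.2 under Beta(0.4s, 0.6s). Normal approximation: (q−m)/√(m(1−m)/s) ≈ z_{0.2} = -0.842, so s ≈ 0.4·0.6·(-0.842)²/(0.24−0.4)² = 6.6.
At s = 6.6: P(θ<0.24) ≈ 0.205. Adjusting to match 0.2 gives s ≈ 6.88.
So α = 0.4·6.88 ≈ 2.75, β = 0.6·6.88 ≈ 4.13.

α ≈ 2.75, β ≈ 4.13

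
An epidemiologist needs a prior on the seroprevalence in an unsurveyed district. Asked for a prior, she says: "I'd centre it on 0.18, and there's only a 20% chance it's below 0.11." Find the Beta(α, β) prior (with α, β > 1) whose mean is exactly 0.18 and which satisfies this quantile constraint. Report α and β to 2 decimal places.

With mean 0.18 fixed, write α = 0.18s, β = 0.82s where s = α+β.
Need P(θ < 0.11) = 0.2 under Beta(0.18s, 0.82s). Normal approximation: (q−m)/√(m(1−m)/s) ≈ z_{0.2} = -0.842, so s ≈ 0.18·0.82·(-0.842)²/(0.11−0.18)² = 21.3.
At s = 21.3: P(θ<0.11) ≈ 0.206. Adjusting to match 0.2 gives s ≈ 22.11.
So α = 0.18·22.11 ≈ 3.98, β = 0.82·22.11 ≈ 18.13.

α ≈ 3.98, β ≈ 18.13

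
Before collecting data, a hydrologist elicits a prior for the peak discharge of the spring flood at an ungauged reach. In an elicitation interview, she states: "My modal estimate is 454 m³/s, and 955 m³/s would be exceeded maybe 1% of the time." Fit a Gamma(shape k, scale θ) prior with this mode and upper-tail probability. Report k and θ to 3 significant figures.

k ≈ 9.8, θ ≈ 51.6

Gamma(k,θ) with k>1 has mode (k−1)θ, so θ = 454/(k−1).
Need P(X < 955) = 0.99 with θ tied to k this way. Start at k = 2, θ = 454: P(X<955) ≈ 0.621.
Too low — raise k to concentrate. Iterating converges to k ≈ 9.8.
Then θ = 454/(9.8−1) ≈ 51.6.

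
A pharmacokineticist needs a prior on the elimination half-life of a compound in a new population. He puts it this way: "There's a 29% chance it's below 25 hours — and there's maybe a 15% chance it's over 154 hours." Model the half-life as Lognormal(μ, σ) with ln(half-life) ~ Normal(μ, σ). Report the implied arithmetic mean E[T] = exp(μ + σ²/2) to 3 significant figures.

E[T] ≈ 90.5 hours

If T ~ Lognormal(μ,σ) then ln T ~ Normal(μ,σ), so the p-quantile of ln T is μ + z_p·σ.
ln(25) = 3.219 and ln(154) = 5.037; z_{0.29} = -0.5534, z_{0.85} = 1.036.
σ = (5.037 − 3.219)/(1.036 − (-0.5534)) = 1.144.
μ = 3.219 − (-0.5534)·1.144 = 3.852.
E[T] = exp(μ + σ²/2) = exp(3.852 + 0.6539) = 90.5 hours.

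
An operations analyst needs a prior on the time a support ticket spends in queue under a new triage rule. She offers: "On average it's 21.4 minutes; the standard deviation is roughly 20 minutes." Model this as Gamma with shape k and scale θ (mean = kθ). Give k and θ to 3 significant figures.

k ≈ 1.14, θ ≈ 18.7

For Gamma(k, scale θ): mean = kθ, variance = kθ², so CV = 1/√k.
CV = SD/mean = 20/21.4 = 0.9346, hence k = 1/CV² = 1.14.
Then θ = mean/k = 21.4/1.14 = 18.7.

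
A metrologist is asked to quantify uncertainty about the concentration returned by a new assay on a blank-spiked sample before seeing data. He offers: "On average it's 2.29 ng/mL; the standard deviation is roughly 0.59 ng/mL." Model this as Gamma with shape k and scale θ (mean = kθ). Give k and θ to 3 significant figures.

k ≈ 15.1, θ ≈ 0.152

For Gamma(k, scale θ): mean = kθ, variance = kθ², so CV = 1/√k.
CV = SD/mean = 0.59/2.29 = 0.2576, hence k = 1/CV² = 15.1.
Then θ = mean/k = 2.29/15.1 = 0.152.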